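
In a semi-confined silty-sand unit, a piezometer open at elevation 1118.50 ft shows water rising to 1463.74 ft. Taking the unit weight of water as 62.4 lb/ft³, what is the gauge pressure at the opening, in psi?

Pressure head ψ = h − z = 1463.74 − 1118.50 = 345.24 ft.
P = γ·ψ / 144 = 62.4 × 345.24 / 144 = 150 psi.

P ≈ 150 psi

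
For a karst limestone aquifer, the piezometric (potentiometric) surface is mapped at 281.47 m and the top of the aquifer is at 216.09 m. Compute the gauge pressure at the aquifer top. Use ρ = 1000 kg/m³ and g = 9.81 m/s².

Pressure head at the aquifer top: ψ = h − z = 281.47 − 216.09 = 65.38 m.
P = ρgψ = 1000 × 9.81 × 65.38 = 641378 Pa ≈ 641 kPa.

P ≈ 641 kPa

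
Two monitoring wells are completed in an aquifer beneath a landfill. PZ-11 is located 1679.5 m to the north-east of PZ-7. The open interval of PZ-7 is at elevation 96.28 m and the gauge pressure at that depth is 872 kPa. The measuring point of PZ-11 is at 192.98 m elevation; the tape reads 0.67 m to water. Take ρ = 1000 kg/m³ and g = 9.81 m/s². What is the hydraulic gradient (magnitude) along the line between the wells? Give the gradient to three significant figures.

i ≈ 0.00425

Pressure head at PZ-7: ψ = P/(ρg) = 872×1000 / (1000 × 9.81) = 88.89 m.
Total head at PZ-7: h = z + ψ = 96.28 + 88.89 = 185.17 m.
Total head at PZ-11: h = 192.98 − 0.67 = 192.31 m.
Head difference: h(PZ-7) − h(PZ-11) = 185.17 − 192.31 = -7.14 m.
Hydraulic gradient: i = |Δh| / L = 7.14 / 1679.5 = 0.00425.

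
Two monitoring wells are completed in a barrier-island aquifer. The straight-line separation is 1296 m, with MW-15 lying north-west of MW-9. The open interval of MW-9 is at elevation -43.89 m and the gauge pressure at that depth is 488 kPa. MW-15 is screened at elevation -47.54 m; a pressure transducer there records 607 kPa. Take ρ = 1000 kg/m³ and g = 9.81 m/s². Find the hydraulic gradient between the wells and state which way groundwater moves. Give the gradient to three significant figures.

i ≈ 0.00654; groundwater flows toward the south-east

Pressure head at MW-9: ψ = P/(ρg) = 488×1000 / (1000 × 9.81) = 49.75 m.
Total head at MW-9: h = z + ψ = -43.89 + 49.75 = 5.86 m.
Pressure head at MW-15: ψ = P/(ρg) = 607×1000 / (1000 × 9.81) = 61.88 m.
Total head at MW-15: h = z + ψ = -47.54 + 61.88 = 14.34 m.
Head difference: h(MW-9) − h(MW-15) = 5.86 − 14.34 = -8.48 m.
Hydraulic gradient: i = |Δh| / L = 8.48 / 1296 = 0.00654.
Flow is from higher to lower head: from MW-15 toward MW-9, i.e. toward the south-east.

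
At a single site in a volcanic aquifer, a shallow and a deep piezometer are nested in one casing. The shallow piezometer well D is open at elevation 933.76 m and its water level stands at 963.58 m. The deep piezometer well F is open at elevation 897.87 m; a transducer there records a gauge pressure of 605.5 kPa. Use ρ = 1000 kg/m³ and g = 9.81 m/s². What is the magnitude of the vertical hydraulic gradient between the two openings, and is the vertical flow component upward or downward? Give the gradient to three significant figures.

|i_v| ≈ 0.111; vertical flow is downward

Total head at well D: h = 963.58 m (water level in the standpipe).
Pressure head at well F: ψ = P/(ρg) = 605.5×1000 / (1000 × 9.81) = 61.72 m.
Total head at well F: h = z + ψ = 897.87 + 61.72 = 959.59 m.
Δh = h(well D) − h(well F) = 963.58 − 959.59 = 3.99 m.
Vertical separation Δz = 933.76 − 897.87 = 35.89 m.
|i_v| = |Δh| / Δz = 3.99 / 35.89 = 0.111.
Head is higher in the shallow piezometer, so vertical flow is downward (recharge condition).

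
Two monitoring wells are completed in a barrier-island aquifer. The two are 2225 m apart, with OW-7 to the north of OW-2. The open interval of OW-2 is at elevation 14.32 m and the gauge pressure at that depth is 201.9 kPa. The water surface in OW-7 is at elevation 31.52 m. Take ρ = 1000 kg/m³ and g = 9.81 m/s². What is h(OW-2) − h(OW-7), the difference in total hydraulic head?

Pressure head at OW-2: ψ = P/(ρg) = 201.9×1000 / (1000 × 9.81) = 20.58 m.
Total head at OW-2: h = z + ψ = 14.32 + 20.58 = 34.90 m.
Total head at OW-7: h = 31.52 m (water level in the piezometer is the total head).
Head difference: h(OW-2) − h(OW-7) = 34.90 − 31.52 = 3.38 m.

Δh ≈ 3.38 m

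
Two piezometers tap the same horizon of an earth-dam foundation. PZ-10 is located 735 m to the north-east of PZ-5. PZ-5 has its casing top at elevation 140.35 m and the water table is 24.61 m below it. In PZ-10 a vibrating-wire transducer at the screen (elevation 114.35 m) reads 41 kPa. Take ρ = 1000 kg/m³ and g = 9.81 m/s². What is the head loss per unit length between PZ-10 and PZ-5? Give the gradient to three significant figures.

Total head at PZ-5: h = 140.35 − 24.61 = 115.74 m.
Pressure head at PZ-10: ψ = P/(ρg) = 41×1000 / (1000 × 9.81) = 4.18 m.
Total head at PZ-10: h = z + ψ = 114.35 + 4.18 = 118.53 m.
Head difference: h(PZ-5) − h(PZ-10) = 115.74 − 118.53 = -2.79 m.
Hydraulic gradient: i = |Δh| / L = 2.79 / 735 = 0.00380.

i ≈ 0.00380 m/m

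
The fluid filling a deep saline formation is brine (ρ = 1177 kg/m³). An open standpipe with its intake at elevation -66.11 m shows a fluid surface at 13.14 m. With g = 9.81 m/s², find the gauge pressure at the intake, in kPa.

P ≈ 915 kPa

Pressure head ψ = h − z = 13.14 − (-66.11) = 79.25 m.
P = ρgψ = 1177 × 9.81 × 79.25 = 915050 Pa ≈ 915 kPa.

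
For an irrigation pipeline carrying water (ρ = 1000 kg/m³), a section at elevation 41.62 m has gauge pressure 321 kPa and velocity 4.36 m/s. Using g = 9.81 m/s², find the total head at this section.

h ≈ 75.31 m

Pressure head ψ = P/(ρg) = 321×1000 / (1000 × 9.81) = 32.72 m.
Velocity head = v²/(2g) = 4.36² / (2 × 9.81) = 0.969 m.
h = z + ψ + v²/(2g) = 41.62 + 32.72 + 0.969 = 75.31 m.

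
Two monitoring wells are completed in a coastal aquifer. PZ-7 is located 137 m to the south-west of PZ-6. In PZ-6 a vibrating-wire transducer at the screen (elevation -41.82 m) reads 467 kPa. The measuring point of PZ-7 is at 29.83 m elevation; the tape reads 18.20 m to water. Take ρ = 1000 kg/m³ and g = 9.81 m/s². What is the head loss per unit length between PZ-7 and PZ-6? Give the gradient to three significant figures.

i ≈ 0.0427 m/m

Pressure head at PZ-6: ψ = P/(ρg) = 467×1000 / (1000 × 9.81) = 47.60 m.
Total head at PZ-6: h = z + ψ = -41.82 + 47.60 = 5.78 m.
Total head at PZ-7: h = 29.83 − 18.20 = 11.63 m.
Head difference: h(PZ-6) − h(PZ-7) = 5.78 − 11.63 = -5.85 m.
Hydraulic gradient: i = |Δh| / L = 5.85 / 137 = 0.0427.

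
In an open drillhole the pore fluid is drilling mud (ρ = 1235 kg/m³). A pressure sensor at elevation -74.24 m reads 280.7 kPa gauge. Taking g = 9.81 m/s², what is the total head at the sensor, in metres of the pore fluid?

ψ = P/(ρg) = 280.7×1000 / (1235 × 9.81) = 23.17 m.
h = z + ψ = -74.24 + 23.17 = -51.07 m.

h ≈ -51.07 m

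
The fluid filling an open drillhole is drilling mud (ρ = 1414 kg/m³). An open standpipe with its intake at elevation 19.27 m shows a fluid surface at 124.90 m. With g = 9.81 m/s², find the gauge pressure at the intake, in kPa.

Pressure head ψ = h − z = 124.90 − 19.27 = 105.63 m.
P = ρgψ = 1414 × 9.81 × 105.63 = 1465230 Pa ≈ 1470 kPa.

P ≈ 1470 kPa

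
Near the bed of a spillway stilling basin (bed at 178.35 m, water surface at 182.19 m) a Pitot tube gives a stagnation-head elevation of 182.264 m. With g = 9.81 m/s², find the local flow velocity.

v ≈ 1.20 m/s

Near the bed, under hydrostatic conditions, the piezometric head (z + ψ) equals the free-surface elevation, 182.19 m.
Velocity head = total − piezometric = 182.264 − 182.19 = 0.074 m.
v = √(2g·h_v) = √(2 × 9.81 × 0.074) = 1.20 m/s.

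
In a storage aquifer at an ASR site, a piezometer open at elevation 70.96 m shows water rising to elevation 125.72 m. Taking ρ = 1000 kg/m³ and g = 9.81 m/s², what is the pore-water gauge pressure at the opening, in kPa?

P ≈ 537 kPa

Pressure head ψ = h − z = 125.72 − 70.96 = 54.76 m.
P = ρgψ = 1000 × 9.81 × 54.76 = 537196 Pa ≈ 537 kPa.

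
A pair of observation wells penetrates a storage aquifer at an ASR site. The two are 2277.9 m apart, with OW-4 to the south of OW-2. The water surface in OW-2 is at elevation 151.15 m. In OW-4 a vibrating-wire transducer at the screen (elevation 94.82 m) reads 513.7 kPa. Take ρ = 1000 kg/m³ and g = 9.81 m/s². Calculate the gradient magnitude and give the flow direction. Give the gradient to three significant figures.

Total head at OW-2: h = 151.15 m (water level in the piezometer is the total head).
Pressure head at OW-4: ψ = P/(ρg) = 513.7×1000 / (1000 × 9.81) = 52.36 m.
Total head at OW-4: h = z + ψ = 94.82 + 52.36 = 147.18 m.
Head difference: h(OW-2) − h(OW-4) = 151.15 − 147.18 = 3.97 m.
Hydraulic gradient: i = |Δh| / L = 3.97 / 2277.9 = 0.00174.
Flow is from higher to lower head: from OW-2 toward OW-4, i.e. toward the south.

i ≈ 0.00174; groundwater flows toward the south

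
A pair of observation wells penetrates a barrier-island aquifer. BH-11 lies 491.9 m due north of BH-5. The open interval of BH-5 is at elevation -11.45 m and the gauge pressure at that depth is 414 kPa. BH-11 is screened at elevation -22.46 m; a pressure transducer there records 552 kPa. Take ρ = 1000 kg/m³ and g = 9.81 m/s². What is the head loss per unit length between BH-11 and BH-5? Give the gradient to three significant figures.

i ≈ 0.00622 m/m

Pressure head at BH-5: ψ = P/(ρg) = 414×1000 / (1000 × 9.81) = 42.20 m.
Total head at BH-5: h = z + ψ = -11.45 + 42.20 = 30.75 m.
Pressure head at BH-11: ψ = P/(ρg) = 552×1000 / (1000 × 9.81) = 56.27 m.
Total head at BH-11: h = z + ψ = -22.46 + 56.27 = 33.81 m.
Head difference: h(BH-5) − h(BH-11) = 30.75 − 33.81 = -3.06 m.
Hydraulic gradient: i = |Δh| / L = 3.06 / 491.9 = 0.00622.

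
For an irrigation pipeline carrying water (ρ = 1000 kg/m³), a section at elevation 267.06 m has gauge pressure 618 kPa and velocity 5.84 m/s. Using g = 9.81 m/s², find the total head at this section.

h ≈ 331.80 m

Pressure head ψ = P/(ρg) = 618×1000 / (1000 × 9.81) = 63.00 m.
Velocity head = v²/(2g) = 5.84² / (2 × 9.81) = 1.738 m.
h = z + ψ + v²/(2g) = 267.06 + 63.00 + 1.738 = 331.80 m.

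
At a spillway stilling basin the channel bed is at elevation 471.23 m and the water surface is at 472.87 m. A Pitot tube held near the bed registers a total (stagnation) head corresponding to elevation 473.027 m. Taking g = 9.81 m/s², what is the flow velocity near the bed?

Near the bed, under hydrostatic conditions, the piezometric head (z + ψ) equals the free-surface elevation, 472.87 m.
Velocity head = total − piezometric = 473.027 − 472.87 = 0.157 m.
v = √(2g·h_v) = √(2 × 9.81 × 0.157) = 1.76 m/s.

v ≈ 1.76 m/s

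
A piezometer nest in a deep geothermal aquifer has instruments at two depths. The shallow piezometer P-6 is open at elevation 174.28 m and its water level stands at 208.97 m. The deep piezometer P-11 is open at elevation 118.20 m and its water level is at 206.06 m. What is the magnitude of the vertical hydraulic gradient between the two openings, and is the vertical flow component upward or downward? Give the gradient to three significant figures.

|i_v| ≈ 0.0519; vertical flow is downward

Total head at P-6: h = 208.97 m (water level in the standpipe).
Total head at P-11: h = 206.06 m.
Δh = h(P-6) − h(P-11) = 208.97 − 206.06 = 2.91 m.
Vertical separation Δz = 174.28 − 118.20 = 56.08 m.
|i_v| = |Δh| / Δz = 2.91 / 56.08 = 0.0519.
Head is higher in the shallow piezometer, so vertical flow is downward (recharge condition).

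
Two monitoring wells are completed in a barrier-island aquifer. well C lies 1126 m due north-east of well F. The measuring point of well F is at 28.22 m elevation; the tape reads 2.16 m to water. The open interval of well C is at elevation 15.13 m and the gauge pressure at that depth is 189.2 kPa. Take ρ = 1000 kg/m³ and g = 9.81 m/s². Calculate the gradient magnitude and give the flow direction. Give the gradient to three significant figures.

i ≈ 0.00742; groundwater flows toward the south-west

Total head at well F: h = 28.22 − 2.16 = 26.06 m.
Pressure head at well C: ψ = P/(ρg) = 189.2×1000 / (1000 × 9.81) = 19.29 m.
Total head at well C: h = z + ψ = 15.13 + 19.29 = 34.42 m.
Head difference: h(well F) − h(well C) = 26.06 − 34.42 = -8.36 m.
Hydraulic gradient: i = |Δh| / L = 8.36 / 1126 = 0.00742.
Flow is from higher to lower head: from well C toward well F, i.e. toward the south-west.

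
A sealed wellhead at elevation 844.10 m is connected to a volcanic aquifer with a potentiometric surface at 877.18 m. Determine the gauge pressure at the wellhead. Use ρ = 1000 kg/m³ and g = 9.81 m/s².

Head above the cap: Δh = 877.18 − 844.10 = 33.08 m.
P = ρgΔh = 1000 × 9.81 × 33.08 = 324515 Pa ≈ 325 kPa.

P ≈ 325 kPa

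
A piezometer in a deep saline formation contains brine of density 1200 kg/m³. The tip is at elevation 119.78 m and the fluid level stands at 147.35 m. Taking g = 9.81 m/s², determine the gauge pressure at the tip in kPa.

Pressure head ψ = h − z = 147.35 − 119.78 = 27.57 m.
P = ρgψ = 1200 × 9.81 × 27.57 = 324554 Pa ≈ 325 kPa.

P ≈ 325 kPa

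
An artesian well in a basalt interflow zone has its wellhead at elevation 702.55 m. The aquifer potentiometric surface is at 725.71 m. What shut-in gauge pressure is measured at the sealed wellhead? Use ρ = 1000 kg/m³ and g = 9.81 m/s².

P ≈ 227 kPa

Head above the cap: Δh = 725.71 − 702.55 = 23.16 m.
P = ρgΔh = 1000 × 9.81 × 23.16 = 227200 Pa ≈ 227 kPa.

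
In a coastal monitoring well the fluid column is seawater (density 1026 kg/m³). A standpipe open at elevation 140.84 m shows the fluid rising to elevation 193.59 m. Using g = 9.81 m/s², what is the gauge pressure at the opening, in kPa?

Pressure head ψ = h − z = 193.59 − 140.84 = 52.75 m.
P = ρgψ = 1026 × 9.81 × 52.75 = 530932 Pa ≈ 531 kPa.

P ≈ 531 kPa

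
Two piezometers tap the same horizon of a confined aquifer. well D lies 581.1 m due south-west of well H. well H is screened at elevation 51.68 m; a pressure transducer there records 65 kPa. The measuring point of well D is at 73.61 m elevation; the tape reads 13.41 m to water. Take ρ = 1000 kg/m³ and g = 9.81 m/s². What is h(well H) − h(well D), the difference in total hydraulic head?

Δh ≈ -1.89 m

Pressure head at well H: ψ = P/(ρg) = 65×1000 / (1000 × 9.81) = 6.63 m.
Total head at well H: h = z + ψ = 51.68 + 6.63 = 58.31 m.
Total head at well D: h = 73.61 − 13.41 = 60.20 m.
Head difference: h(well H) − h(well D) = 58.31 − 60.20 = -1.89 m.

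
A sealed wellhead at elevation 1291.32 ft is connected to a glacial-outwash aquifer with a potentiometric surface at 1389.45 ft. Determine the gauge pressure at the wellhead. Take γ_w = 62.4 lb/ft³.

Head above the cap: Δh = 1389.45 − 1291.32 = 98.13 ft.
P = γΔh/144 = 62.4 × 98.13 / 144 = 42.5 psi.

P ≈ 42.5 psi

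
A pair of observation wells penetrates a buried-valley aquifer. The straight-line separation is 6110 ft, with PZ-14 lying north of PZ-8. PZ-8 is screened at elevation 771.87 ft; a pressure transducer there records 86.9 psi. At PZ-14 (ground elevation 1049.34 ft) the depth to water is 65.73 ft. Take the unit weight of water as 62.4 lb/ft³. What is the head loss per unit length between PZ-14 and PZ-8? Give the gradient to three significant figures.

Pressure head at PZ-8: ψ = 144·P/γ = 144 × 86.9 / 62.4 = 200.54 ft.
Total head at PZ-8: h = z + ψ = 771.87 + 200.54 = 972.41 ft.
Total head at PZ-14: h = 1049.34 − 65.73 = 983.61 ft.
Head difference: h(PZ-8) − h(PZ-14) = 972.41 − 983.61 = -11.20 ft.
Hydraulic gradient: i = |Δh| / L = 11.20 / 6110 = 0.00183.

i ≈ 0.00183 ft/ft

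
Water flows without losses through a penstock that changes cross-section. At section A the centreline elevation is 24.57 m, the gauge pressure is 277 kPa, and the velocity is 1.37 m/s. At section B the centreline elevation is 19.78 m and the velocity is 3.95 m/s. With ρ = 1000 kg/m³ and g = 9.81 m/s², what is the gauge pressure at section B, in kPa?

Pressure head at A: ψ₁ = P₁/(ρg) = 277×1000 / (1000 × 9.81) = 28.24 m.
Velocity heads: v₁²/2g = 1.37²/19.62 = 0.096 m; v₂²/2g = 3.95²/19.62 = 0.795 m.
Total head H = z₁ + ψ₁ + v₁²/2g = 24.57 + 28.24 + 0.096 = 52.91 m.
ψ₂ = H − z₂ − v₂²/2g = 52.91 − 19.78 − 0.795 = 32.33 m.
P₂ = ρgψ₂ = 1000 × 9.81 × 32.33 ≈ 317 kPa.

P₂ ≈ 317 kPa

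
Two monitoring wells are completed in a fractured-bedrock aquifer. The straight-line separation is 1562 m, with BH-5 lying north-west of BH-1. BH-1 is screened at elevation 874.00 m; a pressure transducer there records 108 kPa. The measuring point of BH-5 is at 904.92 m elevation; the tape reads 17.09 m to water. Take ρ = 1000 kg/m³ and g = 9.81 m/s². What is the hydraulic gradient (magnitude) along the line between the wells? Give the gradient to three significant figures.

Pressure head at BH-1: ψ = P/(ρg) = 108×1000 / (1000 × 9.81) = 11.01 m.
Total head at BH-1: h = z + ψ = 874.00 + 11.01 = 885.01 m.
Total head at BH-5: h = 904.92 − 17.09 = 887.83 m.
Head difference: h(BH-1) − h(BH-5) = 885.01 − 887.83 = -2.82 m.
Hydraulic gradient: i = |Δh| / L = 2.82 / 1562 = 0.00181.

i ≈ 0.00181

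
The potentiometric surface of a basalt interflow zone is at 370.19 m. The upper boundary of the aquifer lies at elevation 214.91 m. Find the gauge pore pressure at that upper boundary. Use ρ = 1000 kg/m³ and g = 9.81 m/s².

P ≈ 1520 kPa

Pressure head at the aquifer top: ψ = h − z = 370.19 − 214.91 = 155.28 m.
P = ρgψ = 1000 × 9.81 × 155.28 = 1523297 Pa ≈ 1520 kPa.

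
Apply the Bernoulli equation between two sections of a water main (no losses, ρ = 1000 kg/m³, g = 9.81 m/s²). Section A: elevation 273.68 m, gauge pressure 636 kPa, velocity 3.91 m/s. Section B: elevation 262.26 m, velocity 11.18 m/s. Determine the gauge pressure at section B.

Pressure head at A: ψ₁ = P₁/(ρg) = 636×1000 / (1000 × 9.81) = 64.83 m.
Velocity heads: v₁²/2g = 3.91²/19.62 = 0.779 m; v₂²/2g = 11.18²/19.62 = 6.371 m.
Total head H = z₁ + ψ₁ + v₁²/2g = 273.68 + 64.83 + 0.779 = 339.29 m.
ψ₂ = H − z₂ − v₂²/2g = 339.29 − 262.26 − 6.371 = 70.66 m.
P₂ = ρgψ₂ = 1000 × 9.81 × 70.66 ≈ 693 kPa.

P₂ ≈ 693 kPa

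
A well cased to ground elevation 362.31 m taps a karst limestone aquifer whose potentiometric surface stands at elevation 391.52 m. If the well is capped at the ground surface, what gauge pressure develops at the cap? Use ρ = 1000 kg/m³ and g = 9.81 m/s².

Head above the cap: Δh = 391.52 − 362.31 = 29.21 m.
P = ρgΔh = 1000 × 9.81 × 29.21 = 286550 Pa ≈ 287 kPa.

P ≈ 287 kPa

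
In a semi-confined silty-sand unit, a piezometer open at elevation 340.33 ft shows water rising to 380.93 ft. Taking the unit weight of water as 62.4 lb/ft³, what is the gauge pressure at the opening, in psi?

Pressure head ψ = h − z = 380.93 − 340.33 = 40.60 ft.
P = γ·ψ / 144 = 62.4 × 40.60 / 144 = 17.6 psi.

P ≈ 17.6 psi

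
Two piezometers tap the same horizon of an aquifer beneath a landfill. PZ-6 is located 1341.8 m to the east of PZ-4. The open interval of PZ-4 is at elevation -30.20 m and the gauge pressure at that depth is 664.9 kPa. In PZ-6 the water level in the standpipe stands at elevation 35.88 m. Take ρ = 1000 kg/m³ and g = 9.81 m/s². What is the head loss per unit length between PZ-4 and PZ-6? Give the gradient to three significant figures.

i ≈ 0.00127 m/m

Pressure head at PZ-4: ψ = P/(ρg) = 664.9×1000 / (1000 × 9.81) = 67.78 m.
Total head at PZ-4: h = z + ψ = -30.20 + 67.78 = 37.58 m.
Total head at PZ-6: h = 35.88 m (water level in the piezometer is the total head).
Head difference: h(PZ-4) − h(PZ-6) = 37.58 − 35.88 = 1.70 m.
Hydraulic gradient: i = |Δh| / L = 1.70 / 1341.8 = 0.00127.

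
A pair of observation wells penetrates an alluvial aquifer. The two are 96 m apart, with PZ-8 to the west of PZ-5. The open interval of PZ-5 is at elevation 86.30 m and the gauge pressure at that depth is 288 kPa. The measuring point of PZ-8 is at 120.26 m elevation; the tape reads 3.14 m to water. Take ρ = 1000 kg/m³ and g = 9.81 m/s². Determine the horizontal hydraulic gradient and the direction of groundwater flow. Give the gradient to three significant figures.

i ≈ 0.0152; groundwater flows toward the east

Pressure head at PZ-5: ψ = P/(ρg) = 288×1000 / (1000 × 9.81) = 29.36 m.
Total head at PZ-5: h = z + ψ = 86.30 + 29.36 = 115.66 m.
Total head at PZ-8: h = 120.26 − 3.14 = 117.12 m.
Head difference: h(PZ-5) − h(PZ-8) = 115.66 − 117.12 = -1.46 m.
Hydraulic gradient: i = |Δh| / L = 1.46 / 96 = 0.0152.
Flow is from higher to lower head: from PZ-8 toward PZ-5, i.e. toward the east.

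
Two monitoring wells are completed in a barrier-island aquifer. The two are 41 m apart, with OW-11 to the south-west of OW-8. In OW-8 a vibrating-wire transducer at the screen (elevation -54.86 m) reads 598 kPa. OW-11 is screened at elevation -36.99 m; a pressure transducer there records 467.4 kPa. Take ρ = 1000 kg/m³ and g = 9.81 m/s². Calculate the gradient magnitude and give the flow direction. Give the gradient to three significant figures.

i ≈ 0.111; groundwater flows toward the north-east

Pressure head at OW-8: ψ = P/(ρg) = 598×1000 / (1000 × 9.81) = 60.96 m.
Total head at OW-8: h = z + ψ = -54.86 + 60.96 = 6.10 m.
Pressure head at OW-11: ψ = P/(ρg) = 467.4×1000 / (1000 × 9.81) = 47.65 m.
Total head at OW-11: h = z + ψ = -36.99 + 47.65 = 10.66 m.
Head difference: h(OW-8) − h(OW-11) = 6.10 − 10.66 = -4.56 m.
Hydraulic gradient: i = |Δh| / L = 4.56 / 41 = 0.111.
Flow is from higher to lower head: from OW-11 toward OW-8, i.e. toward the north-east.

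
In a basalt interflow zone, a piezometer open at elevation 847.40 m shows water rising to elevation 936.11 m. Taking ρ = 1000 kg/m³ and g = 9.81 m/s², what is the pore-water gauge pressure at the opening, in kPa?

P ≈ 870 kPa

Pressure head ψ = h − z = 936.11 − 847.40 = 88.71 m.
P = ρgψ = 1000 × 9.81 × 88.71 = 870245 Pa ≈ 870 kPa.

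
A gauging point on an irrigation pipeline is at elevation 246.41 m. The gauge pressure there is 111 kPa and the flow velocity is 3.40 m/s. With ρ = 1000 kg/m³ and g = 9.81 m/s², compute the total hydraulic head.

Pressure head ψ = P/(ρg) = 111×1000 / (1000 × 9.81) = 11.31 m.
Velocity head = v²/(2g) = 3.40² / (2 × 9.81) = 0.589 m.
h = z + ψ + v²/(2g) = 246.41 + 11.31 + 0.589 = 258.31 m.

h ≈ 258.31 m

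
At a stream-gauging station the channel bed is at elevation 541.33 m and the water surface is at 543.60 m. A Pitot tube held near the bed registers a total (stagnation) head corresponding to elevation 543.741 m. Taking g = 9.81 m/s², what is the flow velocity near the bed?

v ≈ 1.66 m/s

Near the bed, under hydrostatic conditions, the piezometric head (z + ψ) equals the free-surface elevation, 543.60 m.
Velocity head = total − piezometric = 543.741 − 543.60 = 0.141 m.
v = √(2g·h_v) = √(2 × 9.81 × 0.141) = 1.66 m/s.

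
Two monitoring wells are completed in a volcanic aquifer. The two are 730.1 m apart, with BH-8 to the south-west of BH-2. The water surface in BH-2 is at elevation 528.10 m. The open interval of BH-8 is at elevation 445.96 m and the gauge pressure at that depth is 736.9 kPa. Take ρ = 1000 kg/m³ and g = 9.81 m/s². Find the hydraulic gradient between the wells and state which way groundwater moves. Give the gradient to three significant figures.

Total head at BH-2: h = 528.10 m (water level in the piezometer is the total head).
Pressure head at BH-8: ψ = P/(ρg) = 736.9×1000 / (1000 × 9.81) = 75.12 m.
Total head at BH-8: h = z + ψ = 445.96 + 75.12 = 521.08 m.
Head difference: h(BH-2) − h(BH-8) = 528.10 − 521.08 = 7.02 m.
Hydraulic gradient: i = |Δh| / L = 7.02 / 730.1 = 0.00962.
Flow is from higher to lower head: from BH-2 toward BH-8, i.e. toward the south-west.

i ≈ 0.00962; groundwater flows toward the south-west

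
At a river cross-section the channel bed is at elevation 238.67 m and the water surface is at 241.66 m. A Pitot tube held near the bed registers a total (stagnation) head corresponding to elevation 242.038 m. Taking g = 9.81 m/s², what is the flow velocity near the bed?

Near the bed, under hydrostatic conditions, the piezometric head (z + ψ) equals the free-surface elevation, 241.66 m.
Velocity head = total − piezometric = 242.038 − 241.66 = 0.378 m.
v = √(2g·h_v) = √(2 × 9.81 × 0.378) = 2.72 m/s.

v ≈ 2.72 m/s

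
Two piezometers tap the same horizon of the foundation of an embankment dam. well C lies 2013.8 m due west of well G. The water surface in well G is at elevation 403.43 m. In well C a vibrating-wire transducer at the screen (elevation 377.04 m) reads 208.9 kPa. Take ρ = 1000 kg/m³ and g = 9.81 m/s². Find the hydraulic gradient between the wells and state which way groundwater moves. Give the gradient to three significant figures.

i ≈ 0.00253; groundwater flows toward the west

Total head at well G: h = 403.43 m (water level in the piezometer is the total head).
Pressure head at well C: ψ = P/(ρg) = 208.9×1000 / (1000 × 9.81) = 21.29 m.
Total head at well C: h = z + ψ = 377.04 + 21.29 = 398.33 m.
Head difference: h(well G) − h(well C) = 403.43 − 398.33 = 5.10 m.
Hydraulic gradient: i = |Δh| / L = 5.10 / 2013.8 = 0.00253.
Flow is from higher to lower head: from well G toward well C, i.e. toward the west.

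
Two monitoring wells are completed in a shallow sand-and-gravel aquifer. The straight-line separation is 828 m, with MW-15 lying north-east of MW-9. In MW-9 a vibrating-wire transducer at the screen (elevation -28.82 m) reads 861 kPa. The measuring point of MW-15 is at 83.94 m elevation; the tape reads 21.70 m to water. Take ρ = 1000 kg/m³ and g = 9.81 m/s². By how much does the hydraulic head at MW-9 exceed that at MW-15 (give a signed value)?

Δh ≈ -3.29 m

Pressure head at MW-9: ψ = P/(ρg) = 861×1000 / (1000 × 9.81) = 87.77 m.
Total head at MW-9: h = z + ψ = -28.82 + 87.77 = 58.95 m.
Total head at MW-15: h = 83.94 − 21.70 = 62.24 m.
Head difference: h(MW-9) − h(MW-15) = 58.95 − 62.24 = -3.29 m.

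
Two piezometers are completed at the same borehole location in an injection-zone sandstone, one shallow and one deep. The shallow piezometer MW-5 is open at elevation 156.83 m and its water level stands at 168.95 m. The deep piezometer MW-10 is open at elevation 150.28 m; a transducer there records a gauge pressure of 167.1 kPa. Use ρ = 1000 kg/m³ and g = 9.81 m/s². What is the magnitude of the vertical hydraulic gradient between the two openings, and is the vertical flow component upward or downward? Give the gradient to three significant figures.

|i_v| ≈ 0.250; vertical flow is downward

Total head at MW-5: h = 168.95 m (water level in the standpipe).
Pressure head at MW-10: ψ = P/(ρg) = 167.1×1000 / (1000 × 9.81) = 17.03 m.
Total head at MW-10: h = z + ψ = 150.28 + 17.03 = 167.31 m.
Δh = h(MW-5) − h(MW-10) = 168.95 − 167.31 = 1.64 m.
Vertical separation Δz = 156.83 − 150.28 = 6.55 m.
|i_v| = |Δh| / Δz = 1.64 / 6.55 = 0.250.
Head is higher in the shallow piezometer, so vertical flow is downward (recharge condition).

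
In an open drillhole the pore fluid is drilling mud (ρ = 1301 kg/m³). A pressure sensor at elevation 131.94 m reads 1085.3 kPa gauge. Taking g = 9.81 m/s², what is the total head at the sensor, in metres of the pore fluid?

ψ = P/(ρg) = 1085.3×1000 / (1301 × 9.81) = 85.04 m.
h = z + ψ = 131.94 + 85.04 = 216.98 m.

h ≈ 216.98 m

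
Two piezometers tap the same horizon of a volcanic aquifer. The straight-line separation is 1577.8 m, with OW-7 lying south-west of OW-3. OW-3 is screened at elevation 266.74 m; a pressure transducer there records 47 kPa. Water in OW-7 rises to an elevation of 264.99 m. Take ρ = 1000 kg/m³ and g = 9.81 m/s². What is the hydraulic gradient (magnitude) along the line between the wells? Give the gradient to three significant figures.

Pressure head at OW-3: ψ = P/(ρg) = 47×1000 / (1000 × 9.81) = 4.79 m.
Total head at OW-3: h = z + ψ = 266.74 + 4.79 = 271.53 m.
Total head at OW-7: h = 264.99 m (water level in the piezometer is the total head).
Head difference: h(OW-3) − h(OW-7) = 271.53 − 264.99 = 6.54 m.
Hydraulic gradient: i = |Δh| / L = 6.54 / 1577.8 = 0.00415.

i ≈ 0.00415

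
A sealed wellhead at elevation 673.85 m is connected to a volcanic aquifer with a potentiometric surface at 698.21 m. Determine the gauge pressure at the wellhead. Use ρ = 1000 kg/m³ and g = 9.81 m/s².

Head above the cap: Δh = 698.21 − 673.85 = 24.36 m.
P = ρgΔh = 1000 × 9.81 × 24.36 = 238972 Pa ≈ 239 kPa.

P ≈ 239 kPa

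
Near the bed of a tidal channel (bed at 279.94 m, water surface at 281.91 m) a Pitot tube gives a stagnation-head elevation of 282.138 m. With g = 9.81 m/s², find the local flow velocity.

Near the bed, under hydrostatic conditions, the piezometric head (z + ψ) equals the free-surface elevation, 281.91 m.
Velocity head = total − piezometric = 282.138 − 281.91 = 0.228 m.
v = √(2g·h_v) = √(2 × 9.81 × 0.228) = 2.12 m/s.

v ≈ 2.12 m/s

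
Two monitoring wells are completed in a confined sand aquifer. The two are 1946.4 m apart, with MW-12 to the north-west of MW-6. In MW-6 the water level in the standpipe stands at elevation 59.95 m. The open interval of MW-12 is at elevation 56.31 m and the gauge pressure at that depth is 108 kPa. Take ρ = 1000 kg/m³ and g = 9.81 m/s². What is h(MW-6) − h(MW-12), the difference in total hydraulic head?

Total head at MW-6: h = 59.95 m (water level in the piezometer is the total head).
Pressure head at MW-12: ψ = P/(ρg) = 108×1000 / (1000 × 9.81) = 11.01 m.
Total head at MW-12: h = z + ψ = 56.31 + 11.01 = 67.32 m.
Head difference: h(MW-6) − h(MW-12) = 59.95 − 67.32 = -7.37 m.

Δh ≈ -7.37 m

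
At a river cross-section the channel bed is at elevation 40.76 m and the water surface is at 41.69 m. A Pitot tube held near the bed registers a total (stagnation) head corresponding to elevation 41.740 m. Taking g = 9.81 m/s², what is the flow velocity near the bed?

Near the bed, under hydrostatic conditions, the piezometric head (z + ψ) equals the free-surface elevation, 41.69 m.
Velocity head = total − piezometric = 41.740 − 41.69 = 0.050 m.
v = √(2g·h_v) = √(2 × 9.81 × 0.050) = 0.990 m/s.

v ≈ 0.990 m/s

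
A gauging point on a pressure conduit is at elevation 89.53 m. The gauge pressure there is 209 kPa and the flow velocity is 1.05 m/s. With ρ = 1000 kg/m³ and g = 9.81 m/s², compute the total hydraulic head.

Pressure head ψ = P/(ρg) = 209×1000 / (1000 × 9.81) = 21.30 m.
Velocity head = v²/(2g) = 1.05² / (2 × 9.81) = 0.056 m.
h = z + ψ + v²/(2g) = 89.53 + 21.30 + 0.056 = 110.89 m.

h ≈ 110.89 m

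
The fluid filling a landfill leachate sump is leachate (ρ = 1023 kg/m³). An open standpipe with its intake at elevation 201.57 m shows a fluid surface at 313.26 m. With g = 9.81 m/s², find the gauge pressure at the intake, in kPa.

P ≈ 1120 kPa

Pressure head ψ = h − z = 313.26 − 201.57 = 111.69 m.
P = ρgψ = 1023 × 9.81 × 111.69 = 1120880 Pa ≈ 1120 kPa.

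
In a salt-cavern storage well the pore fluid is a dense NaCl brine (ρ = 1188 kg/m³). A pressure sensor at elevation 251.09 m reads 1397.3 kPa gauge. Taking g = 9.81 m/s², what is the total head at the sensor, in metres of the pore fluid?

ψ = P/(ρg) = 1397.3×1000 / (1188 × 9.81) = 119.90 m.
h = z + ψ = 251.09 + 119.90 = 370.99 m.

h ≈ 370.99 m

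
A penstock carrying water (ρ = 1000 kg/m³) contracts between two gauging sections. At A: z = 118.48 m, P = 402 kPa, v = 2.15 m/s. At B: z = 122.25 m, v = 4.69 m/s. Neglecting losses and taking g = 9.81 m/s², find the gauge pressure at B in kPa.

Pressure head at A: ψ₁ = P₁/(ρg) = 402×1000 / (1000 × 9.81) = 40.98 m.
Velocity heads: v₁²/2g = 2.15²/19.62 = 0.236 m; v₂²/2g = 4.69²/19.62 = 1.121 m.
Total head H = z₁ + ψ₁ + v₁²/2g = 118.48 + 40.98 + 0.236 = 159.70 m.
ψ₂ = H − z₂ − v₂²/2g = 159.70 − 122.25 − 1.121 = 36.33 m.
P₂ = ρgψ₂ = 1000 × 9.81 × 36.33 ≈ 356 kPa.

P₂ ≈ 356 kPa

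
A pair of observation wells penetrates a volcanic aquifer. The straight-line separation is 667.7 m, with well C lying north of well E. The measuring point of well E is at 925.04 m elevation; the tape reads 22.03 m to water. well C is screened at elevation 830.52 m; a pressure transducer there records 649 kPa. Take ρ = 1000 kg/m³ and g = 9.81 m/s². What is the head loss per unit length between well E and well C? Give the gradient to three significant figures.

i ≈ 0.00948 m/m

Total head at well E: h = 925.04 − 22.03 = 903.01 m.
Pressure head at well C: ψ = P/(ρg) = 649×1000 / (1000 × 9.81) = 66.16 m.
Total head at well C: h = z + ψ = 830.52 + 66.16 = 896.68 m.
Head difference: h(well E) − h(well C) = 903.01 − 896.68 = 6.33 m.
Hydraulic gradient: i = |Δh| / L = 6.33 / 667.7 = 0.00948.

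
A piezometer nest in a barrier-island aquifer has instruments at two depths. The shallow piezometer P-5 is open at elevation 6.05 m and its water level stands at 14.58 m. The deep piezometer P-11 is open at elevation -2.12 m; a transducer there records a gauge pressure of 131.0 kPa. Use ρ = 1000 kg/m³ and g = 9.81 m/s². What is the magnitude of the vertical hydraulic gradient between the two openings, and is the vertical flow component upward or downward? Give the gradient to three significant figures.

Total head at P-5: h = 14.58 m (water level in the standpipe).
Pressure head at P-11: ψ = P/(ρg) = 131.0×1000 / (1000 × 9.81) = 13.35 m.
Total head at P-11: h = z + ψ = -2.12 + 13.35 = 11.23 m.
Δh = h(P-5) − h(P-11) = 14.58 − 11.23 = 3.35 m.
Vertical separation Δz = 6.05 − (-2.12) = 8.17 m.
|i_v| = |Δh| / Δz = 3.35 / 8.17 = 0.410.
Head is higher in the shallow piezometer, so vertical flow is downward (recharge condition).

|i_v| ≈ 0.410; vertical flow is downward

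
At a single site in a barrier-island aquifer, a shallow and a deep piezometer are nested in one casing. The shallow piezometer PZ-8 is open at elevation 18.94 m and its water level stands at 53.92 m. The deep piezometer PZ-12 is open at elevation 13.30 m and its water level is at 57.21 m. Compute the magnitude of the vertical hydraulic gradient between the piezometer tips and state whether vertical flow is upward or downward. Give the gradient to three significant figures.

|i_v| ≈ 0.583; vertical flow is upward

Total head at PZ-8: h = 53.92 m (water level in the standpipe).
Total head at PZ-12: h = 57.21 m.
Δh = h(PZ-8) − h(PZ-12) = 53.92 − 57.21 = -3.29 m.
Vertical separation Δz = 18.94 − 13.30 = 5.64 m.
|i_v| = |Δh| / Δz = 3.29 / 5.64 = 0.583.
Head is higher in the deep piezometer, so vertical flow is upward (discharge condition).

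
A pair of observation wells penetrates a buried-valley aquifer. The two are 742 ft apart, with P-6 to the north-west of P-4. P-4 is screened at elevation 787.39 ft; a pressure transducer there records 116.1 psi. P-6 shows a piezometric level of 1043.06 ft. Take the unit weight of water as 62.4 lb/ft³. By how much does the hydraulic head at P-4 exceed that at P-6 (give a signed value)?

Pressure head at P-4: ψ = 144·P/γ = 144 × 116.1 / 62.4 = 267.92 ft.
Total head at P-4: h = z + ψ = 787.39 + 267.92 = 1055.31 ft.
Total head at P-6: h = 1043.06 ft (water level in the piezometer is the total head).
Head difference: h(P-4) − h(P-6) = 1055.31 − 1043.06 = 12.25 ft.

Δh ≈ 12.25 ft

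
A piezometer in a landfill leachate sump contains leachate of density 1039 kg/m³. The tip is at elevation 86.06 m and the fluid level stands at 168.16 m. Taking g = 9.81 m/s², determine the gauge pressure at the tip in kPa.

P ≈ 837 kPa

Pressure head ψ = h − z = 168.16 − 86.06 = 82.10 m.
P = ρgψ = 1039 × 9.81 × 82.10 = 836812 Pa ≈ 837 kPa.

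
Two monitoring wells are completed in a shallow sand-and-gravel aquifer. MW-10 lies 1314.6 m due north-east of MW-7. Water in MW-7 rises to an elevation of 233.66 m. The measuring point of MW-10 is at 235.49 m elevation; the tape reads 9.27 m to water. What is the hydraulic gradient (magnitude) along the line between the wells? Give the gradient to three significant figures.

Total head at MW-7: h = 233.66 m (water level in the piezometer is the total head).
Total head at MW-10: h = 235.49 − 9.27 = 226.22 m.
Head difference: h(MW-7) − h(MW-10) = 233.66 − 226.22 = 7.44 m.
Hydraulic gradient: i = |Δh| / L = 7.44 / 1314.6 = 0.00566.

i ≈ 0.00566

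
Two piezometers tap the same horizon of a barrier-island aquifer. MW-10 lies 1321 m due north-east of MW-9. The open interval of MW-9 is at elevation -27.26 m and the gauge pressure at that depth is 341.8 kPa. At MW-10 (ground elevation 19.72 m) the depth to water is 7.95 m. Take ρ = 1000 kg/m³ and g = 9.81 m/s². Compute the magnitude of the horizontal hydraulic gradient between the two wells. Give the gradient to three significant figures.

i ≈ 0.00317

Pressure head at MW-9: ψ = P/(ρg) = 341.8×1000 / (1000 × 9.81) = 34.84 m.
Total head at MW-9: h = z + ψ = -27.26 + 34.84 = 7.58 m.
Total head at MW-10: h = 19.72 − 7.95 = 11.77 m.
Head difference: h(MW-9) − h(MW-10) = 7.58 − 11.77 = -4.19 m.
Hydraulic gradient: i = |Δh| / L = 4.19 / 1321 = 0.00317.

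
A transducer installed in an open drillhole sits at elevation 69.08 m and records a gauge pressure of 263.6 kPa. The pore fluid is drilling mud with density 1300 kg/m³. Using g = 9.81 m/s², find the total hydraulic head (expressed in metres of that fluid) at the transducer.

ψ = P/(ρg) = 263.6×1000 / (1300 × 9.81) = 20.67 m.
h = z + ψ = 69.08 + 20.67 = 89.75 m.

h ≈ 89.75 m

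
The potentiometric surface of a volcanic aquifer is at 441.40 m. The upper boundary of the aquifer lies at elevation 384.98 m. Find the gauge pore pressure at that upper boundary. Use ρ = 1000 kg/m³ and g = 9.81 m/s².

Pressure head at the aquifer top: ψ = h − z = 441.40 − 384.98 = 56.42 m.
P = ρgψ = 1000 × 9.81 × 56.42 = 553480 Pa ≈ 553 kPa.

P ≈ 553 kPa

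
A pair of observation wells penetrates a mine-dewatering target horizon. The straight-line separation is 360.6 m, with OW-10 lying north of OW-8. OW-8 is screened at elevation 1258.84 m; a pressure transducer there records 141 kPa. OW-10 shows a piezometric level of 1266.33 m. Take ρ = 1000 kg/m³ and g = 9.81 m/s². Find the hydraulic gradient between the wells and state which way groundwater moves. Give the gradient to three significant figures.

i ≈ 0.0191; groundwater flows toward the north

Pressure head at OW-8: ψ = P/(ρg) = 141×1000 / (1000 × 9.81) = 14.37 m.
Total head at OW-8: h = z + ψ = 1258.84 + 14.37 = 1273.21 m.
Total head at OW-10: h = 1266.33 m (water level in the piezometer is the total head).
Head difference: h(OW-8) − h(OW-10) = 1273.21 − 1266.33 = 6.88 m.
Hydraulic gradient: i = |Δh| / L = 6.88 / 360.6 = 0.0191.
Flow is from higher to lower head: from OW-8 toward OW-10, i.e. toward the north.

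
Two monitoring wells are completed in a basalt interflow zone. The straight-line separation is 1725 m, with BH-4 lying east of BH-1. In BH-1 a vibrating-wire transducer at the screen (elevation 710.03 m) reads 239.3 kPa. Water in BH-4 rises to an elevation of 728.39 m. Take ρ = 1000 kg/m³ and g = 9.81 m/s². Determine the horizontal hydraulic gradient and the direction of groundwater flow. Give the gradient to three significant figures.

i ≈ 0.00350; groundwater flows toward the east

Pressure head at BH-1: ψ = P/(ρg) = 239.3×1000 / (1000 × 9.81) = 24.39 m.
Total head at BH-1: h = z + ψ = 710.03 + 24.39 = 734.42 m.
Total head at BH-4: h = 728.39 m (water level in the piezometer is the total head).
Head difference: h(BH-1) − h(BH-4) = 734.42 − 728.39 = 6.03 m.
Hydraulic gradient: i = |Δh| / L = 6.03 / 1725 = 0.00350.
Flow is from higher to lower head: from BH-1 toward BH-4, i.e. toward the east.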